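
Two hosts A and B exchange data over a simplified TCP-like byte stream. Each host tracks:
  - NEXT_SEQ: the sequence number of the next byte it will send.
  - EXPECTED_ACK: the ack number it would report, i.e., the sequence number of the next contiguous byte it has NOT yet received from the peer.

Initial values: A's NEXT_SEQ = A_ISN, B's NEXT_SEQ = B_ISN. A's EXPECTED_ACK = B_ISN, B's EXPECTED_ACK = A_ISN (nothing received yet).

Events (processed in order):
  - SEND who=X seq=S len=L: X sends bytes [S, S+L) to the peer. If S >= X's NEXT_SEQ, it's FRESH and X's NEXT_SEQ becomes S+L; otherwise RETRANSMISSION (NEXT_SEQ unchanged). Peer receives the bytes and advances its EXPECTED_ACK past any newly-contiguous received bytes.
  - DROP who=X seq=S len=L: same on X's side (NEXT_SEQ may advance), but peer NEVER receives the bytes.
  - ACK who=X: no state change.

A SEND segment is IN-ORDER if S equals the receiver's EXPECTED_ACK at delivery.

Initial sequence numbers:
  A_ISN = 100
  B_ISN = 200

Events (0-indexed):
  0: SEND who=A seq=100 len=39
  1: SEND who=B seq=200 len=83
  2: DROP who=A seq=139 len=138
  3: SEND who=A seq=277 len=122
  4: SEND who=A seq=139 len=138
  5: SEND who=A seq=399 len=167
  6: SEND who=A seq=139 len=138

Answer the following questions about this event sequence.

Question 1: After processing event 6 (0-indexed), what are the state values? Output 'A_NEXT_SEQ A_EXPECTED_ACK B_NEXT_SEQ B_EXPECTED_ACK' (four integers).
After event 0: A_seq=139 A_ack=200 B_seq=200 B_ack=139
After event 1: A_seq=139 A_ack=283 B_seq=283 B_ack=139
After event 2: A_seq=277 A_ack=283 B_seq=283 B_ack=139
After event 3: A_seq=399 A_ack=283 B_seq=283 B_ack=139
After event 4: A_seq=399 A_ack=283 B_seq=283 B_ack=399
After event 5: A_seq=566 A_ack=283 B_seq=283 B_ack=566
After event 6: A_seq=566 A_ack=283 B_seq=283 B_ack=566

566 283 283 566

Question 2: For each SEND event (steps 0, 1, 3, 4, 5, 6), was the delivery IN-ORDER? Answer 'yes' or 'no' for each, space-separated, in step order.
Step 0: SEND seq=100 -> in-order
Step 1: SEND seq=200 -> in-order
Step 3: SEND seq=277 -> out-of-order
Step 4: SEND seq=139 -> in-order
Step 5: SEND seq=399 -> in-order
Step 6: SEND seq=139 -> out-of-order

Answer: yes yes no yes yes no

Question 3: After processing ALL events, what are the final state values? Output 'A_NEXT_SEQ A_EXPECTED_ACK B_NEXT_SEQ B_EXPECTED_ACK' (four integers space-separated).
After event 0: A_seq=139 A_ack=200 B_seq=200 B_ack=139
After event 1: A_seq=139 A_ack=283 B_seq=283 B_ack=139
After event 2: A_seq=277 A_ack=283 B_seq=283 B_ack=139
After event 3: A_seq=399 A_ack=283 B_seq=283 B_ack=139
After event 4: A_seq=399 A_ack=283 B_seq=283 B_ack=399
After event 5: A_seq=566 A_ack=283 B_seq=283 B_ack=566
After event 6: A_seq=566 A_ack=283 B_seq=283 B_ack=566

Answer: 566 283 283 566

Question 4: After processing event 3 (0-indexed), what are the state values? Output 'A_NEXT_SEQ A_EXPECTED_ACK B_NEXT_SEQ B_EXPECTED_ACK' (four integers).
After event 0: A_seq=139 A_ack=200 B_seq=200 B_ack=139
After event 1: A_seq=139 A_ack=283 B_seq=283 B_ack=139
After event 2: A_seq=277 A_ack=283 B_seq=283 B_ack=139
After event 3: A_seq=399 A_ack=283 B_seq=283 B_ack=139

399 283 283 139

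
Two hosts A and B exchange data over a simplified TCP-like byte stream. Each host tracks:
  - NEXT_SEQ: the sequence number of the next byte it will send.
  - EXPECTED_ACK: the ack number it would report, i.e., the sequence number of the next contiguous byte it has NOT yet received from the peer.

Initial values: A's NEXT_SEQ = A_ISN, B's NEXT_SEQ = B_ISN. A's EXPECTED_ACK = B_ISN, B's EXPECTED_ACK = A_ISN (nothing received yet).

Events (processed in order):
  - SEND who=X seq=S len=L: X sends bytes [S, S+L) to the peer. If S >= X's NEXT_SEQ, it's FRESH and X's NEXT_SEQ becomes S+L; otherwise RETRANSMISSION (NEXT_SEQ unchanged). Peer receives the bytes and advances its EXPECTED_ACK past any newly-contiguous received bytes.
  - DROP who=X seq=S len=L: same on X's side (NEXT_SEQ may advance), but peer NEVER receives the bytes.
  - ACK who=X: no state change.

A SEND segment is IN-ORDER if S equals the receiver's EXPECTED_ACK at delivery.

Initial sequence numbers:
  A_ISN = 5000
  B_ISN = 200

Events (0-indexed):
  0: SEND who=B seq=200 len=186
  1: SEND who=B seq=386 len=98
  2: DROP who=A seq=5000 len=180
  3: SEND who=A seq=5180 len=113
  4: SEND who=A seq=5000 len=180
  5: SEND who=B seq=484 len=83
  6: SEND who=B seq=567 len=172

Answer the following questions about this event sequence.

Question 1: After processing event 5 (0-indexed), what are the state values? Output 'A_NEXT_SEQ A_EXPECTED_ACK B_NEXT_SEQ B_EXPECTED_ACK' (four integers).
After event 0: A_seq=5000 A_ack=386 B_seq=386 B_ack=5000
After event 1: A_seq=5000 A_ack=484 B_seq=484 B_ack=5000
After event 2: A_seq=5180 A_ack=484 B_seq=484 B_ack=5000
After event 3: A_seq=5293 A_ack=484 B_seq=484 B_ack=5000
After event 4: A_seq=5293 A_ack=484 B_seq=484 B_ack=5293
After event 5: A_seq=5293 A_ack=567 B_seq=567 B_ack=5293

5293 567 567 5293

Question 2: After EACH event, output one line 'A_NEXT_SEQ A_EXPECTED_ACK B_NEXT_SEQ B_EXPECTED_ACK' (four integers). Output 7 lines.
5000 386 386 5000
5000 484 484 5000
5180 484 484 5000
5293 484 484 5000
5293 484 484 5293
5293 567 567 5293
5293 739 739 5293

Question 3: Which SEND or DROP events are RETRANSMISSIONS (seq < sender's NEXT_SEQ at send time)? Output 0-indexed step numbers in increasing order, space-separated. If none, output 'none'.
Answer: 4

Derivation:
Step 0: SEND seq=200 -> fresh
Step 1: SEND seq=386 -> fresh
Step 2: DROP seq=5000 -> fresh
Step 3: SEND seq=5180 -> fresh
Step 4: SEND seq=5000 -> retransmit
Step 5: SEND seq=484 -> fresh
Step 6: SEND seq=567 -> fresh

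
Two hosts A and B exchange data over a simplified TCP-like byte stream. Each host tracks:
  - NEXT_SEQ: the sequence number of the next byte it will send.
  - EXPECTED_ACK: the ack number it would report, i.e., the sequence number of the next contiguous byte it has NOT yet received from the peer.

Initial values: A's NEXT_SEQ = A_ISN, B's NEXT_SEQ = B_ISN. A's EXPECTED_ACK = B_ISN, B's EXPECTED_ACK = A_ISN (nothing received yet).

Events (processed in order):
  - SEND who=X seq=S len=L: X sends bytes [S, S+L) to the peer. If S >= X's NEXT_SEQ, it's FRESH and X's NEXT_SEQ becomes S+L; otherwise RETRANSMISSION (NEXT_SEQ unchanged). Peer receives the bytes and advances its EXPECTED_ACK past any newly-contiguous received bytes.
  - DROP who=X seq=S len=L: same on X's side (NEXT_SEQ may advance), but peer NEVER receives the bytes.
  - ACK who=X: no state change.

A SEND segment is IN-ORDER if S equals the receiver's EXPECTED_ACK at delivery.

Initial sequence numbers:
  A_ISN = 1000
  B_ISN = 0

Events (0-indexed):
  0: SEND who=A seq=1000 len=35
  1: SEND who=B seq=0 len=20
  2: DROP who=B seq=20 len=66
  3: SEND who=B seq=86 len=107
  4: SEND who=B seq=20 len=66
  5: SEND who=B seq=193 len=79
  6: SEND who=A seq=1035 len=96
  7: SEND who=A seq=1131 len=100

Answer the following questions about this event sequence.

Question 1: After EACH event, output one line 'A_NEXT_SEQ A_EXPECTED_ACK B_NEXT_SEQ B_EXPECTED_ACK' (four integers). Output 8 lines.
1035 0 0 1035
1035 20 20 1035
1035 20 86 1035
1035 20 193 1035
1035 193 193 1035
1035 272 272 1035
1131 272 272 1131
1231 272 272 1231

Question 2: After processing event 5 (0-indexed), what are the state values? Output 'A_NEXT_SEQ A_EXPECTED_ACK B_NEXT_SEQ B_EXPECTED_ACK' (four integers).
After event 0: A_seq=1035 A_ack=0 B_seq=0 B_ack=1035
After event 1: A_seq=1035 A_ack=20 B_seq=20 B_ack=1035
After event 2: A_seq=1035 A_ack=20 B_seq=86 B_ack=1035
After event 3: A_seq=1035 A_ack=20 B_seq=193 B_ack=1035
After event 4: A_seq=1035 A_ack=193 B_seq=193 B_ack=1035
After event 5: A_seq=1035 A_ack=272 B_seq=272 B_ack=1035

1035 272 272 1035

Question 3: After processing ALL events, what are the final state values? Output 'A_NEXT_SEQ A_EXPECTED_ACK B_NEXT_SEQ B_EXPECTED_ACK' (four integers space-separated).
Answer: 1231 272 272 1231

Derivation:
After event 0: A_seq=1035 A_ack=0 B_seq=0 B_ack=1035
After event 1: A_seq=1035 A_ack=20 B_seq=20 B_ack=1035
After event 2: A_seq=1035 A_ack=20 B_seq=86 B_ack=1035
After event 3: A_seq=1035 A_ack=20 B_seq=193 B_ack=1035
After event 4: A_seq=1035 A_ack=193 B_seq=193 B_ack=1035
After event 5: A_seq=1035 A_ack=272 B_seq=272 B_ack=1035
After event 6: A_seq=1131 A_ack=272 B_seq=272 B_ack=1131
After event 7: A_seq=1231 A_ack=272 B_seq=272 B_ack=1231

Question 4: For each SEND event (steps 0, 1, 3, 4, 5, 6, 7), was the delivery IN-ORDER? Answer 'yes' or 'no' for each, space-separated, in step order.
Answer: yes yes no yes yes yes yes

Derivation:
Step 0: SEND seq=1000 -> in-order
Step 1: SEND seq=0 -> in-order
Step 3: SEND seq=86 -> out-of-order
Step 4: SEND seq=20 -> in-order
Step 5: SEND seq=193 -> in-order
Step 6: SEND seq=1035 -> in-order
Step 7: SEND seq=1131 -> in-order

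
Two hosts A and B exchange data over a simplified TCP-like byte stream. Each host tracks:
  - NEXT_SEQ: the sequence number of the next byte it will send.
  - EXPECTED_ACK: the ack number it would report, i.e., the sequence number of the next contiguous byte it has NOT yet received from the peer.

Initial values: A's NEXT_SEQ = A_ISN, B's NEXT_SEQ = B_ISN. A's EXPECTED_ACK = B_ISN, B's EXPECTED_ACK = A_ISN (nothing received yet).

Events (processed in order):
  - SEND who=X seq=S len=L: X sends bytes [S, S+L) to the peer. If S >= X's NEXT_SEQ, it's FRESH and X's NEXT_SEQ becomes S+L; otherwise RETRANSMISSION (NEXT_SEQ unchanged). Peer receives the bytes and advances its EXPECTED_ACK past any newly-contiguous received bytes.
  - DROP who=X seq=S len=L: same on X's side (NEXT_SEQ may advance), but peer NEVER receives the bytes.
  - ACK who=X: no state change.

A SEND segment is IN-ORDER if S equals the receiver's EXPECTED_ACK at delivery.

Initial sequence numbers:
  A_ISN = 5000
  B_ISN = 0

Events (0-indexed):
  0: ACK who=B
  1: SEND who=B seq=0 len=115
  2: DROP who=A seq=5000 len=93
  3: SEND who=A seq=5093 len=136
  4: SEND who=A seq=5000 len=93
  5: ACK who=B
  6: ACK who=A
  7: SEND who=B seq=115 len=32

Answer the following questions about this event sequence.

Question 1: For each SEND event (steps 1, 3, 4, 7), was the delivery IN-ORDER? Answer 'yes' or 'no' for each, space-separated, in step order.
Step 1: SEND seq=0 -> in-order
Step 3: SEND seq=5093 -> out-of-order
Step 4: SEND seq=5000 -> in-order
Step 7: SEND seq=115 -> in-order

Answer: yes no yes yes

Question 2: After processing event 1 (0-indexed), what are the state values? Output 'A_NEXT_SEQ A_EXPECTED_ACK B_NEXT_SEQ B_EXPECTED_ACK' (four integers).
After event 0: A_seq=5000 A_ack=0 B_seq=0 B_ack=5000
After event 1: A_seq=5000 A_ack=115 B_seq=115 B_ack=5000

5000 115 115 5000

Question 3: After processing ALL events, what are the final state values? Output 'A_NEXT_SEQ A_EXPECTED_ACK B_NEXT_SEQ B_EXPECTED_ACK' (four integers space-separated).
After event 0: A_seq=5000 A_ack=0 B_seq=0 B_ack=5000
After event 1: A_seq=5000 A_ack=115 B_seq=115 B_ack=5000
After event 2: A_seq=5093 A_ack=115 B_seq=115 B_ack=5000
After event 3: A_seq=5229 A_ack=115 B_seq=115 B_ack=5000
After event 4: A_seq=5229 A_ack=115 B_seq=115 B_ack=5229
After event 5: A_seq=5229 A_ack=115 B_seq=115 B_ack=5229
After event 6: A_seq=5229 A_ack=115 B_seq=115 B_ack=5229
After event 7: A_seq=5229 A_ack=147 B_seq=147 B_ack=5229

Answer: 5229 147 147 5229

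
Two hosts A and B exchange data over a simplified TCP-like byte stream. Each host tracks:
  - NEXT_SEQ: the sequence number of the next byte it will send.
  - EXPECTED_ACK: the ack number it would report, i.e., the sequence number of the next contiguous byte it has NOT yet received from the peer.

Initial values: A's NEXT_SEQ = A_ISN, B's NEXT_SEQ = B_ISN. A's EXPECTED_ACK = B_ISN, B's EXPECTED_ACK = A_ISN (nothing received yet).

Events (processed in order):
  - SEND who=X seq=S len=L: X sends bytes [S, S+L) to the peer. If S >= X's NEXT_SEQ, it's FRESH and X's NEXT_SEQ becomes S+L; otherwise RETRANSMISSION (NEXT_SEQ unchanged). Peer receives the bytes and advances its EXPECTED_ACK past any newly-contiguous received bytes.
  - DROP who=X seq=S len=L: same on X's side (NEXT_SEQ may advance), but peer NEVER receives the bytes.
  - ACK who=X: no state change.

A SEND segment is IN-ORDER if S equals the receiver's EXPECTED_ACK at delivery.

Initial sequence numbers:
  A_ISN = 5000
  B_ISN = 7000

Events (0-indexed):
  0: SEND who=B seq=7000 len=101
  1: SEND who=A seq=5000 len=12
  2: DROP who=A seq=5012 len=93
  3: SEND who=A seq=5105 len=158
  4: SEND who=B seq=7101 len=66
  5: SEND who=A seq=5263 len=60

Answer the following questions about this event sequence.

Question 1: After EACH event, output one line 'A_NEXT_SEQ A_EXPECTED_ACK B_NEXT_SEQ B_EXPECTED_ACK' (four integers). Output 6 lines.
5000 7101 7101 5000
5012 7101 7101 5012
5105 7101 7101 5012
5263 7101 7101 5012
5263 7167 7167 5012
5323 7167 7167 5012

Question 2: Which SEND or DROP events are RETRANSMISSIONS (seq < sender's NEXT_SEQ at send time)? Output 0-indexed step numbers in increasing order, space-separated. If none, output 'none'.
Step 0: SEND seq=7000 -> fresh
Step 1: SEND seq=5000 -> fresh
Step 2: DROP seq=5012 -> fresh
Step 3: SEND seq=5105 -> fresh
Step 4: SEND seq=7101 -> fresh
Step 5: SEND seq=5263 -> fresh

Answer: none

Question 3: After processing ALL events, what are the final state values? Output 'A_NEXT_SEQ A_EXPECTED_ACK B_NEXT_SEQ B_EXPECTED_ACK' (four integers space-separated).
After event 0: A_seq=5000 A_ack=7101 B_seq=7101 B_ack=5000
After event 1: A_seq=5012 A_ack=7101 B_seq=7101 B_ack=5012
After event 2: A_seq=5105 A_ack=7101 B_seq=7101 B_ack=5012
After event 3: A_seq=5263 A_ack=7101 B_seq=7101 B_ack=5012
After event 4: A_seq=5263 A_ack=7167 B_seq=7167 B_ack=5012
After event 5: A_seq=5323 A_ack=7167 B_seq=7167 B_ack=5012

Answer: 5323 7167 7167 5012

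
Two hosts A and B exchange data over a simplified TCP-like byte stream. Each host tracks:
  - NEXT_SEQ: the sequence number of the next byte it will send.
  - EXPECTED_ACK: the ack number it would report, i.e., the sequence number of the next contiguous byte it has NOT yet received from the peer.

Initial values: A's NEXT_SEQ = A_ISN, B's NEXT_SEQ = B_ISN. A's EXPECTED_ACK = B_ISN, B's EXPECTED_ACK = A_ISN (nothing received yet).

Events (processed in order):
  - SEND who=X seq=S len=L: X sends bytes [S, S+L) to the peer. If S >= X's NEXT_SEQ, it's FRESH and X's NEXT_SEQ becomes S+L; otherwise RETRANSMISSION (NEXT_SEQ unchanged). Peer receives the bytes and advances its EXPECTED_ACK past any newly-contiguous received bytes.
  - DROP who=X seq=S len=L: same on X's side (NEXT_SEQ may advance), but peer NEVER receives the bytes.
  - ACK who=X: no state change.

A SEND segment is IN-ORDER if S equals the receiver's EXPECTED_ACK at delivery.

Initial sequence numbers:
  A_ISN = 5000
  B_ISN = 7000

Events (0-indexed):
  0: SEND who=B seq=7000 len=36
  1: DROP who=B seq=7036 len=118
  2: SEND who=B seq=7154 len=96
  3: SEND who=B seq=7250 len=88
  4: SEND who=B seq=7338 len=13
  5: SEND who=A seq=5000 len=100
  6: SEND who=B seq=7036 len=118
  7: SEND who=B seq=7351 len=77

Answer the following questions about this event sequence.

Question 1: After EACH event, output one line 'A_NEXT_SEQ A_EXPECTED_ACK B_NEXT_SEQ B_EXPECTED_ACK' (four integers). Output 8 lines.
5000 7036 7036 5000
5000 7036 7154 5000
5000 7036 7250 5000
5000 7036 7338 5000
5000 7036 7351 5000
5100 7036 7351 5100
5100 7351 7351 5100
5100 7428 7428 5100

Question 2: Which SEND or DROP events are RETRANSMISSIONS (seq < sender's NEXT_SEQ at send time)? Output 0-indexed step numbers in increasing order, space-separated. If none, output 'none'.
Answer: 6

Derivation:
Step 0: SEND seq=7000 -> fresh
Step 1: DROP seq=7036 -> fresh
Step 2: SEND seq=7154 -> fresh
Step 3: SEND seq=7250 -> fresh
Step 4: SEND seq=7338 -> fresh
Step 5: SEND seq=5000 -> fresh
Step 6: SEND seq=7036 -> retransmit
Step 7: SEND seq=7351 -> fresh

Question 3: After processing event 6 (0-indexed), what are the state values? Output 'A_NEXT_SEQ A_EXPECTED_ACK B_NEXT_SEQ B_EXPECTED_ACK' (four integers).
After event 0: A_seq=5000 A_ack=7036 B_seq=7036 B_ack=5000
After event 1: A_seq=5000 A_ack=7036 B_seq=7154 B_ack=5000
After event 2: A_seq=5000 A_ack=7036 B_seq=7250 B_ack=5000
After event 3: A_seq=5000 A_ack=7036 B_seq=7338 B_ack=5000
After event 4: A_seq=5000 A_ack=7036 B_seq=7351 B_ack=5000
After event 5: A_seq=5100 A_ack=7036 B_seq=7351 B_ack=5100
After event 6: A_seq=5100 A_ack=7351 B_seq=7351 B_ack=5100

5100 7351 7351 5100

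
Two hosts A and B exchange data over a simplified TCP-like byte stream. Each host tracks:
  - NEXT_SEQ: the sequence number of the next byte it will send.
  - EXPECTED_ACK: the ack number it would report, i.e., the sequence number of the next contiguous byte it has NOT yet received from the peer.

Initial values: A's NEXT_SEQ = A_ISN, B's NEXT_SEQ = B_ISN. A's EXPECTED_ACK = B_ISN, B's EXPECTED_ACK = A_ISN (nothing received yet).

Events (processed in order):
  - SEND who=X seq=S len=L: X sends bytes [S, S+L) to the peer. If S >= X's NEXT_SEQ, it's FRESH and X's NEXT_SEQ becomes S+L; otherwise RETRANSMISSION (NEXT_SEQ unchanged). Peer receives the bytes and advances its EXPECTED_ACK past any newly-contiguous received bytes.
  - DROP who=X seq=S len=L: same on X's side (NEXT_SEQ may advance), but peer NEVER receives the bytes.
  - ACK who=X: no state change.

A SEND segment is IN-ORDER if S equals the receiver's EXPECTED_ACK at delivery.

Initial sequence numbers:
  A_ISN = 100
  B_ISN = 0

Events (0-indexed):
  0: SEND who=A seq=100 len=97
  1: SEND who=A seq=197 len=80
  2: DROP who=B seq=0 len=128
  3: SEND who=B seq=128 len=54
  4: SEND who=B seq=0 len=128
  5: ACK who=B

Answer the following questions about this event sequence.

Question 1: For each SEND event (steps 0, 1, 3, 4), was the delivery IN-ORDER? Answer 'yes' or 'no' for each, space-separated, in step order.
Answer: yes yes no yes

Derivation:
Step 0: SEND seq=100 -> in-order
Step 1: SEND seq=197 -> in-order
Step 3: SEND seq=128 -> out-of-order
Step 4: SEND seq=0 -> in-order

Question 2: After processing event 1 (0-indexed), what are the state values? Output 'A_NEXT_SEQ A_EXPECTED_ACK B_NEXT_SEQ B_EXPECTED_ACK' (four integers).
After event 0: A_seq=197 A_ack=0 B_seq=0 B_ack=197
After event 1: A_seq=277 A_ack=0 B_seq=0 B_ack=277

277 0 0 277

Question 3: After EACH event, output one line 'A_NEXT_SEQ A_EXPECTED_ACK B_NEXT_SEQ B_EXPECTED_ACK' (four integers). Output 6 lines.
197 0 0 197
277 0 0 277
277 0 128 277
277 0 182 277
277 182 182 277
277 182 182 277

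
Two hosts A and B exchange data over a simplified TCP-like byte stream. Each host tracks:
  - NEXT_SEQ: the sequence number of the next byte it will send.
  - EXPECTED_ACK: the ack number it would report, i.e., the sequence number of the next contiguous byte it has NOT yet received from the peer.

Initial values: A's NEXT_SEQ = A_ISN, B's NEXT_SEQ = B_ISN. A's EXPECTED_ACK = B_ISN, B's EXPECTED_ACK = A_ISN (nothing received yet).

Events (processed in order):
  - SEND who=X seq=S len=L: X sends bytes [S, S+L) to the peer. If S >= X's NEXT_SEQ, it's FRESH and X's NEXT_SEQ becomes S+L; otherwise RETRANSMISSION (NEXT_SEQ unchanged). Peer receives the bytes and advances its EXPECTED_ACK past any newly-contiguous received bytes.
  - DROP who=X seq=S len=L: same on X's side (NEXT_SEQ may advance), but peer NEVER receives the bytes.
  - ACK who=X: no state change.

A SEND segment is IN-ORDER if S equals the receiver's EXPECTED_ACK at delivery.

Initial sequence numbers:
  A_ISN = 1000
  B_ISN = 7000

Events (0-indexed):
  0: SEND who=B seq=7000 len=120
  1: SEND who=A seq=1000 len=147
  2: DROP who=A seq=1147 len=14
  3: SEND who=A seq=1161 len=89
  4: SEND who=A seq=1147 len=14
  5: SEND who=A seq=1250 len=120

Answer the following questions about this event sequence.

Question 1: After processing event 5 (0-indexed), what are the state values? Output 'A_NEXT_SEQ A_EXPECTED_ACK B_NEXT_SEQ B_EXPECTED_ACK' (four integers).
After event 0: A_seq=1000 A_ack=7120 B_seq=7120 B_ack=1000
After event 1: A_seq=1147 A_ack=7120 B_seq=7120 B_ack=1147
After event 2: A_seq=1161 A_ack=7120 B_seq=7120 B_ack=1147
After event 3: A_seq=1250 A_ack=7120 B_seq=7120 B_ack=1147
After event 4: A_seq=1250 A_ack=7120 B_seq=7120 B_ack=1250
After event 5: A_seq=1370 A_ack=7120 B_seq=7120 B_ack=1370

1370 7120 7120 1370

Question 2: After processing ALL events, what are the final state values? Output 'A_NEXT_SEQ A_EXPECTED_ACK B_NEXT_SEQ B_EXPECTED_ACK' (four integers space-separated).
Answer: 1370 7120 7120 1370

Derivation:
After event 0: A_seq=1000 A_ack=7120 B_seq=7120 B_ack=1000
After event 1: A_seq=1147 A_ack=7120 B_seq=7120 B_ack=1147
After event 2: A_seq=1161 A_ack=7120 B_seq=7120 B_ack=1147
After event 3: A_seq=1250 A_ack=7120 B_seq=7120 B_ack=1147
After event 4: A_seq=1250 A_ack=7120 B_seq=7120 B_ack=1250
After event 5: A_seq=1370 A_ack=7120 B_seq=7120 B_ack=1370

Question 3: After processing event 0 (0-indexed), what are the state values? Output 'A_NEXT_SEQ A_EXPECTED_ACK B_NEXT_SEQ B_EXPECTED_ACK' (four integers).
After event 0: A_seq=1000 A_ack=7120 B_seq=7120 B_ack=1000

1000 7120 7120 1000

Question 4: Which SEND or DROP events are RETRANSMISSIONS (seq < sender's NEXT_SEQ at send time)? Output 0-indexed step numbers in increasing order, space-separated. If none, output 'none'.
Answer: 4

Derivation:
Step 0: SEND seq=7000 -> fresh
Step 1: SEND seq=1000 -> fresh
Step 2: DROP seq=1147 -> fresh
Step 3: SEND seq=1161 -> fresh
Step 4: SEND seq=1147 -> retransmit
Step 5: SEND seq=1250 -> fresh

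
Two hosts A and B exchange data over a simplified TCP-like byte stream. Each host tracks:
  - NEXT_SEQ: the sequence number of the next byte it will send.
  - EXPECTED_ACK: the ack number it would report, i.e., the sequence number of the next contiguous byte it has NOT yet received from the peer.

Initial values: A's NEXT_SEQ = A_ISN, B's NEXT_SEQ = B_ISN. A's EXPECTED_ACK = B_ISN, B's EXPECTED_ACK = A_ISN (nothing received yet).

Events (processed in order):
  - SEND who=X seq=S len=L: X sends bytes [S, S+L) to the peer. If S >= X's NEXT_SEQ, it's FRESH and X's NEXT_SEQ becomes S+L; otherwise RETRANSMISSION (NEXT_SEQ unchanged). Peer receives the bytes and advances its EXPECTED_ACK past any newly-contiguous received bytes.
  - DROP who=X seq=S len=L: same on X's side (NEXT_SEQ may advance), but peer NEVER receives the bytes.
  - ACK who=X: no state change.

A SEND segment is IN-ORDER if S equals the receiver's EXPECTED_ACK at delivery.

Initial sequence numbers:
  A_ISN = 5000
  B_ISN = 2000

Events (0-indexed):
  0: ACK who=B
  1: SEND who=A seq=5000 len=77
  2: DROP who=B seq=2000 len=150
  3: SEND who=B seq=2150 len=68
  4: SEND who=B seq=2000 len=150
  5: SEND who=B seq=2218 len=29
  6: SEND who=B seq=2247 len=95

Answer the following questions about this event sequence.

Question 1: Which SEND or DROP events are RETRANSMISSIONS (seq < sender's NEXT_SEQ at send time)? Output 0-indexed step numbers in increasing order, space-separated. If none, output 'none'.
Step 1: SEND seq=5000 -> fresh
Step 2: DROP seq=2000 -> fresh
Step 3: SEND seq=2150 -> fresh
Step 4: SEND seq=2000 -> retransmit
Step 5: SEND seq=2218 -> fresh
Step 6: SEND seq=2247 -> fresh

Answer: 4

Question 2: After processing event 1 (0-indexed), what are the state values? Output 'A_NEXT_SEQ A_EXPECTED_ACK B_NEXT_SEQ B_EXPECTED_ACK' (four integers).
After event 0: A_seq=5000 A_ack=2000 B_seq=2000 B_ack=5000
After event 1: A_seq=5077 A_ack=2000 B_seq=2000 B_ack=5077

5077 2000 2000 5077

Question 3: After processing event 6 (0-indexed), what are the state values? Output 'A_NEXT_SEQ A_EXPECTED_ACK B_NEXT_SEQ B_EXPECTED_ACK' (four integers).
After event 0: A_seq=5000 A_ack=2000 B_seq=2000 B_ack=5000
After event 1: A_seq=5077 A_ack=2000 B_seq=2000 B_ack=5077
After event 2: A_seq=5077 A_ack=2000 B_seq=2150 B_ack=5077
After event 3: A_seq=5077 A_ack=2000 B_seq=2218 B_ack=5077
After event 4: A_seq=5077 A_ack=2218 B_seq=2218 B_ack=5077
After event 5: A_seq=5077 A_ack=2247 B_seq=2247 B_ack=5077
After event 6: A_seq=5077 A_ack=2342 B_seq=2342 B_ack=5077

5077 2342 2342 5077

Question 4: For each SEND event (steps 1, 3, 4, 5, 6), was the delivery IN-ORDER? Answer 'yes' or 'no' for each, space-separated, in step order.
Step 1: SEND seq=5000 -> in-order
Step 3: SEND seq=2150 -> out-of-order
Step 4: SEND seq=2000 -> in-order
Step 5: SEND seq=2218 -> in-order
Step 6: SEND seq=2247 -> in-order

Answer: yes no yes yes yes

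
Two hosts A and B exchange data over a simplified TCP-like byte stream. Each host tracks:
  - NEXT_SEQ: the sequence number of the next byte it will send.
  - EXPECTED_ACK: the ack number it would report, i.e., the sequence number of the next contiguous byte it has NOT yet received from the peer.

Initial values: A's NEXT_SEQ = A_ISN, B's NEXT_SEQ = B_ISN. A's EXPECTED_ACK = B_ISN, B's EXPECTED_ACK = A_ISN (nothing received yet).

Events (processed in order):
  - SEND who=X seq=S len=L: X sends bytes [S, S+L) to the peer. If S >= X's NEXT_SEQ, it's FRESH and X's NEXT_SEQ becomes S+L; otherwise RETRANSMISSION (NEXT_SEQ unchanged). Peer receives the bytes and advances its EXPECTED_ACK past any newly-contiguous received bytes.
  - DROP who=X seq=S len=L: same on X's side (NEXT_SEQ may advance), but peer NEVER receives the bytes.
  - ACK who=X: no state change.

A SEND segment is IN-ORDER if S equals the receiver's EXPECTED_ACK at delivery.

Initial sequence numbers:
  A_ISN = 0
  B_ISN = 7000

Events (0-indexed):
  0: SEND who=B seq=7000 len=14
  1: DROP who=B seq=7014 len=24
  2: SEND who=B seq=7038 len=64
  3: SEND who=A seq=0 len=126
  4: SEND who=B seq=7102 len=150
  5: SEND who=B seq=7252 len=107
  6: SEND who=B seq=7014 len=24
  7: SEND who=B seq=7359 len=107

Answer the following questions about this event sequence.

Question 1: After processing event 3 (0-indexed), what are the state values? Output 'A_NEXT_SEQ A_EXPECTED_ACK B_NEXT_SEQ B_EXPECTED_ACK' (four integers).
After event 0: A_seq=0 A_ack=7014 B_seq=7014 B_ack=0
After event 1: A_seq=0 A_ack=7014 B_seq=7038 B_ack=0
After event 2: A_seq=0 A_ack=7014 B_seq=7102 B_ack=0
After event 3: A_seq=126 A_ack=7014 B_seq=7102 B_ack=126

126 7014 7102 126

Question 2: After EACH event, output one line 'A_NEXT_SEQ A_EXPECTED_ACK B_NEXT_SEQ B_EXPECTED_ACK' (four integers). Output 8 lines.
0 7014 7014 0
0 7014 7038 0
0 7014 7102 0
126 7014 7102 126
126 7014 7252 126
126 7014 7359 126
126 7359 7359 126
126 7466 7466 126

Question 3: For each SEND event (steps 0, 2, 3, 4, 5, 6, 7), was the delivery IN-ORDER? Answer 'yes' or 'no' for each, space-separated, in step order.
Step 0: SEND seq=7000 -> in-order
Step 2: SEND seq=7038 -> out-of-order
Step 3: SEND seq=0 -> in-order
Step 4: SEND seq=7102 -> out-of-order
Step 5: SEND seq=7252 -> out-of-order
Step 6: SEND seq=7014 -> in-order
Step 7: SEND seq=7359 -> in-order

Answer: yes no yes no no yes yes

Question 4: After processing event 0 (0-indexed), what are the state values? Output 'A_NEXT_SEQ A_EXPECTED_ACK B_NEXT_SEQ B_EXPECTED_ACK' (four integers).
After event 0: A_seq=0 A_ack=7014 B_seq=7014 B_ack=0

0 7014 7014 0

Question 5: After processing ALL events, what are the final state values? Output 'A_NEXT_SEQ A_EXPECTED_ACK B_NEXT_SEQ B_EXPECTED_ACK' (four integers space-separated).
After event 0: A_seq=0 A_ack=7014 B_seq=7014 B_ack=0
After event 1: A_seq=0 A_ack=7014 B_seq=7038 B_ack=0
After event 2: A_seq=0 A_ack=7014 B_seq=7102 B_ack=0
After event 3: A_seq=126 A_ack=7014 B_seq=7102 B_ack=126
After event 4: A_seq=126 A_ack=7014 B_seq=7252 B_ack=126
After event 5: A_seq=126 A_ack=7014 B_seq=7359 B_ack=126
After event 6: A_seq=126 A_ack=7359 B_seq=7359 B_ack=126
After event 7: A_seq=126 A_ack=7466 B_seq=7466 B_ack=126

Answer: 126 7466 7466 126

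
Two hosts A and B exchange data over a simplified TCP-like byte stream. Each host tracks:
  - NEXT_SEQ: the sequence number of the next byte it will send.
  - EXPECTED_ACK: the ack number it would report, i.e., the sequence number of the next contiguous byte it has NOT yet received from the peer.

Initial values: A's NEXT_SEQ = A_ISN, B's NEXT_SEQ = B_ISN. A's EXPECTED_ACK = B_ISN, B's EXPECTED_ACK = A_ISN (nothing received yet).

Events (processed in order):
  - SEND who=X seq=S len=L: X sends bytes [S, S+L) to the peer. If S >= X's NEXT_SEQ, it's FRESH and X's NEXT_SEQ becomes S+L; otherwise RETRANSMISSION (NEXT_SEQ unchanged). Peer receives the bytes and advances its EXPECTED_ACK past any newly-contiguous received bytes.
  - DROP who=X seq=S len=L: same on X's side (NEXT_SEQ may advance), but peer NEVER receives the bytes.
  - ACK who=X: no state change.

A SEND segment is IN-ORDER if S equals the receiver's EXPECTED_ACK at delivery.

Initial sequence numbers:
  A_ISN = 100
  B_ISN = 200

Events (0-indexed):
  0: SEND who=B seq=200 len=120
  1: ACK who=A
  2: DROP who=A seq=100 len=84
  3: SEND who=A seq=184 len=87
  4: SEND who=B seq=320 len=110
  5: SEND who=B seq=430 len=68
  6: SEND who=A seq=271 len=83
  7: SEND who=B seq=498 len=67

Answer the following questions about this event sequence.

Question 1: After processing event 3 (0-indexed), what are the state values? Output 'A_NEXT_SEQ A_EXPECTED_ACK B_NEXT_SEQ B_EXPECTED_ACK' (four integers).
After event 0: A_seq=100 A_ack=320 B_seq=320 B_ack=100
After event 1: A_seq=100 A_ack=320 B_seq=320 B_ack=100
After event 2: A_seq=184 A_ack=320 B_seq=320 B_ack=100
After event 3: A_seq=271 A_ack=320 B_seq=320 B_ack=100

271 320 320 100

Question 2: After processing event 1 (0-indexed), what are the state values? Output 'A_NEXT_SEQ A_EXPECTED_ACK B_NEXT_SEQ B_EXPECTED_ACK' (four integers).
After event 0: A_seq=100 A_ack=320 B_seq=320 B_ack=100
After event 1: A_seq=100 A_ack=320 B_seq=320 B_ack=100

100 320 320 100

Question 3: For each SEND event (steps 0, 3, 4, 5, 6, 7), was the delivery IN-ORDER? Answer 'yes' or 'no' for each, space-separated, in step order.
Answer: yes no yes yes no yes

Derivation:
Step 0: SEND seq=200 -> in-order
Step 3: SEND seq=184 -> out-of-order
Step 4: SEND seq=320 -> in-order
Step 5: SEND seq=430 -> in-order
Step 6: SEND seq=271 -> out-of-order
Step 7: SEND seq=498 -> in-order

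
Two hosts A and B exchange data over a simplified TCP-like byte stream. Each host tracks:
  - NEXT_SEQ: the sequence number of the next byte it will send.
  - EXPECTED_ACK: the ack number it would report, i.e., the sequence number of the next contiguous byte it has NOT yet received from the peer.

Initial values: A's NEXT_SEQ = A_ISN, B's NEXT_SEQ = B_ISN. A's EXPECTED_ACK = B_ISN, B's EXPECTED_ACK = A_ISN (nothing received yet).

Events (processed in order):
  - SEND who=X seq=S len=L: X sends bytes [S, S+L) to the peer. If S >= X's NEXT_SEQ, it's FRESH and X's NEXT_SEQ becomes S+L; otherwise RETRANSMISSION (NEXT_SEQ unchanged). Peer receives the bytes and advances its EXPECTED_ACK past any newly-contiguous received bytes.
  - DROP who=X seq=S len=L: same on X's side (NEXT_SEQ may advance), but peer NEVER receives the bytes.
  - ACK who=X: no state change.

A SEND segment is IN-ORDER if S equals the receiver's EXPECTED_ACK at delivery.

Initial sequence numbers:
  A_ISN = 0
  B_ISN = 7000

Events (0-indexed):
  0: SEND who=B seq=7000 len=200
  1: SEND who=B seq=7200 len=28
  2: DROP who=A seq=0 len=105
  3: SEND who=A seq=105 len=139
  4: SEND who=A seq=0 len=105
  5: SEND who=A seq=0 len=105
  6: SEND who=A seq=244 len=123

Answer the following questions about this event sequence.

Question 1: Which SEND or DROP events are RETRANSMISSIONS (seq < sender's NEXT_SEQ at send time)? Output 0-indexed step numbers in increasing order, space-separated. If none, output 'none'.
Step 0: SEND seq=7000 -> fresh
Step 1: SEND seq=7200 -> fresh
Step 2: DROP seq=0 -> fresh
Step 3: SEND seq=105 -> fresh
Step 4: SEND seq=0 -> retransmit
Step 5: SEND seq=0 -> retransmit
Step 6: SEND seq=244 -> fresh

Answer: 4 5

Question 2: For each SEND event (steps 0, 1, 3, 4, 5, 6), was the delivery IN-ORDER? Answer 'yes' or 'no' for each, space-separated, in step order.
Step 0: SEND seq=7000 -> in-order
Step 1: SEND seq=7200 -> in-order
Step 3: SEND seq=105 -> out-of-order
Step 4: SEND seq=0 -> in-order
Step 5: SEND seq=0 -> out-of-order
Step 6: SEND seq=244 -> in-order

Answer: yes yes no yes no yes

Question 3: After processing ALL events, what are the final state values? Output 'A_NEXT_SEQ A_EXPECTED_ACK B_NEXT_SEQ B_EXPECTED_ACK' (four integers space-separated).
Answer: 367 7228 7228 367

Derivation:
After event 0: A_seq=0 A_ack=7200 B_seq=7200 B_ack=0
After event 1: A_seq=0 A_ack=7228 B_seq=7228 B_ack=0
After event 2: A_seq=105 A_ack=7228 B_seq=7228 B_ack=0
After event 3: A_seq=244 A_ack=7228 B_seq=7228 B_ack=0
After event 4: A_seq=244 A_ack=7228 B_seq=7228 B_ack=244
After event 5: A_seq=244 A_ack=7228 B_seq=7228 B_ack=244
After event 6: A_seq=367 A_ack=7228 B_seq=7228 B_ack=367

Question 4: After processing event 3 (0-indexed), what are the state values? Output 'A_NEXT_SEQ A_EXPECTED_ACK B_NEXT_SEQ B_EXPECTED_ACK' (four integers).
After event 0: A_seq=0 A_ack=7200 B_seq=7200 B_ack=0
After event 1: A_seq=0 A_ack=7228 B_seq=7228 B_ack=0
After event 2: A_seq=105 A_ack=7228 B_seq=7228 B_ack=0
After event 3: A_seq=244 A_ack=7228 B_seq=7228 B_ack=0

244 7228 7228 0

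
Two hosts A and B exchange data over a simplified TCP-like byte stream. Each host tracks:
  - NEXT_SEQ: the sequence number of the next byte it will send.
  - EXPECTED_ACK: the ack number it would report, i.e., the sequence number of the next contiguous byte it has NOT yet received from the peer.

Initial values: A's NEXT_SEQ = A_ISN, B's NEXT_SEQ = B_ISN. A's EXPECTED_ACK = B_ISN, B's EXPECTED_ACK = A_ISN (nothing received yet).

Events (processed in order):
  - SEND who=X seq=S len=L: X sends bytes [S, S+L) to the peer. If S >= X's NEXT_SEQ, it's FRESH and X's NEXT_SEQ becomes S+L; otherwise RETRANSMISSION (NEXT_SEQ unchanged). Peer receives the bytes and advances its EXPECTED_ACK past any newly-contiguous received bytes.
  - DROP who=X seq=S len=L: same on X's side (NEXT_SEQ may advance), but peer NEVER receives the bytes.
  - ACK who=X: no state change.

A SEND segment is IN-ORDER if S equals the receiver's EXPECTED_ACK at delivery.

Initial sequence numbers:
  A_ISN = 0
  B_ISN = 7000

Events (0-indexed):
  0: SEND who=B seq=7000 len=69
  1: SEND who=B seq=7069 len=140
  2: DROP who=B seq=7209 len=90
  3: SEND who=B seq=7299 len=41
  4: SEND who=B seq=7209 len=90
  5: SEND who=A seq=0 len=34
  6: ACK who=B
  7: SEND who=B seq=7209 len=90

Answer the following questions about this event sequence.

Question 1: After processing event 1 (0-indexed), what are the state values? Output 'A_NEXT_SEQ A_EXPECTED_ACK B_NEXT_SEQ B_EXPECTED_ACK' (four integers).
After event 0: A_seq=0 A_ack=7069 B_seq=7069 B_ack=0
After event 1: A_seq=0 A_ack=7209 B_seq=7209 B_ack=0

0 7209 7209 0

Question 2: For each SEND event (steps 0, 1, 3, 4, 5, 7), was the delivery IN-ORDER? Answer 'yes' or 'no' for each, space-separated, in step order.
Answer: yes yes no yes yes no

Derivation:
Step 0: SEND seq=7000 -> in-order
Step 1: SEND seq=7069 -> in-order
Step 3: SEND seq=7299 -> out-of-order
Step 4: SEND seq=7209 -> in-order
Step 5: SEND seq=0 -> in-order
Step 7: SEND seq=7209 -> out-of-order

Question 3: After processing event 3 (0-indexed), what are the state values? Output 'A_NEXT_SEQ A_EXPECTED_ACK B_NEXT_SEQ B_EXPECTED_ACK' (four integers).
After event 0: A_seq=0 A_ack=7069 B_seq=7069 B_ack=0
After event 1: A_seq=0 A_ack=7209 B_seq=7209 B_ack=0
After event 2: A_seq=0 A_ack=7209 B_seq=7299 B_ack=0
After event 3: A_seq=0 A_ack=7209 B_seq=7340 B_ack=0

0 7209 7340 0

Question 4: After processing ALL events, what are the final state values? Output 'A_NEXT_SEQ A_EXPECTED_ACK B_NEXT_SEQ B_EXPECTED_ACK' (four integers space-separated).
Answer: 34 7340 7340 34

Derivation:
After event 0: A_seq=0 A_ack=7069 B_seq=7069 B_ack=0
After event 1: A_seq=0 A_ack=7209 B_seq=7209 B_ack=0
After event 2: A_seq=0 A_ack=7209 B_seq=7299 B_ack=0
After event 3: A_seq=0 A_ack=7209 B_seq=7340 B_ack=0
After event 4: A_seq=0 A_ack=7340 B_seq=7340 B_ack=0
After event 5: A_seq=34 A_ack=7340 B_seq=7340 B_ack=34
After event 6: A_seq=34 A_ack=7340 B_seq=7340 B_ack=34
After event 7: A_seq=34 A_ack=7340 B_seq=7340 B_ack=34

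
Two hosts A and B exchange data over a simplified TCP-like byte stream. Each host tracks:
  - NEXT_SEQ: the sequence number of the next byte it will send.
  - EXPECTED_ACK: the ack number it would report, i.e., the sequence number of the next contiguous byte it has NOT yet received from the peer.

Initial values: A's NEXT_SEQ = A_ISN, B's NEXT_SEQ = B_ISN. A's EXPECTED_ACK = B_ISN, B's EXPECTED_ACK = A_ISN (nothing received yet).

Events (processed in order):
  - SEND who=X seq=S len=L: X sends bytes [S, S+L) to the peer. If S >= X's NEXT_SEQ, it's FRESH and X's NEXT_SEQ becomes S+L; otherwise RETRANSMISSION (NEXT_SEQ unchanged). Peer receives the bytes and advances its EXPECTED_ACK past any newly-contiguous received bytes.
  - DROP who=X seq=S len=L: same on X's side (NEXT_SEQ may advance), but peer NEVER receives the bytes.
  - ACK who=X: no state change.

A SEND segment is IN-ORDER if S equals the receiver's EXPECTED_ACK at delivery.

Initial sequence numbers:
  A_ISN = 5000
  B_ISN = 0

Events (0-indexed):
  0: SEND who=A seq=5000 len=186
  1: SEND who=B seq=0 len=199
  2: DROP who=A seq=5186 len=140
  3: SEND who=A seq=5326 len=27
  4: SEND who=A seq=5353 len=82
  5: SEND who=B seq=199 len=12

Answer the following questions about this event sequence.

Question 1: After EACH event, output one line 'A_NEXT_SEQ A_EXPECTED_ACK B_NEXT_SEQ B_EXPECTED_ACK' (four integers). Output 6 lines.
5186 0 0 5186
5186 199 199 5186
5326 199 199 5186
5353 199 199 5186
5435 199 199 5186
5435 211 211 5186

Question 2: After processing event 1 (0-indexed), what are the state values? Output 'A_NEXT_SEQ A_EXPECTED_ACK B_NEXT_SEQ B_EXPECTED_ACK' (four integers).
After event 0: A_seq=5186 A_ack=0 B_seq=0 B_ack=5186
After event 1: A_seq=5186 A_ack=199 B_seq=199 B_ack=5186

5186 199 199 5186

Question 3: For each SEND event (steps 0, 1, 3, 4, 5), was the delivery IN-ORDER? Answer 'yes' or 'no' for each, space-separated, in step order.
Answer: yes yes no no yes

Derivation:
Step 0: SEND seq=5000 -> in-order
Step 1: SEND seq=0 -> in-order
Step 3: SEND seq=5326 -> out-of-order
Step 4: SEND seq=5353 -> out-of-order
Step 5: SEND seq=199 -> in-order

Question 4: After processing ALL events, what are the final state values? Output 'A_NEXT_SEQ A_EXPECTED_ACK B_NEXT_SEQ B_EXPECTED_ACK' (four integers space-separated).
Answer: 5435 211 211 5186

Derivation:
After event 0: A_seq=5186 A_ack=0 B_seq=0 B_ack=5186
After event 1: A_seq=5186 A_ack=199 B_seq=199 B_ack=5186
After event 2: A_seq=5326 A_ack=199 B_seq=199 B_ack=5186
After event 3: A_seq=5353 A_ack=199 B_seq=199 B_ack=5186
After event 4: A_seq=5435 A_ack=199 B_seq=199 B_ack=5186
After event 5: A_seq=5435 A_ack=211 B_seq=211 B_ack=5186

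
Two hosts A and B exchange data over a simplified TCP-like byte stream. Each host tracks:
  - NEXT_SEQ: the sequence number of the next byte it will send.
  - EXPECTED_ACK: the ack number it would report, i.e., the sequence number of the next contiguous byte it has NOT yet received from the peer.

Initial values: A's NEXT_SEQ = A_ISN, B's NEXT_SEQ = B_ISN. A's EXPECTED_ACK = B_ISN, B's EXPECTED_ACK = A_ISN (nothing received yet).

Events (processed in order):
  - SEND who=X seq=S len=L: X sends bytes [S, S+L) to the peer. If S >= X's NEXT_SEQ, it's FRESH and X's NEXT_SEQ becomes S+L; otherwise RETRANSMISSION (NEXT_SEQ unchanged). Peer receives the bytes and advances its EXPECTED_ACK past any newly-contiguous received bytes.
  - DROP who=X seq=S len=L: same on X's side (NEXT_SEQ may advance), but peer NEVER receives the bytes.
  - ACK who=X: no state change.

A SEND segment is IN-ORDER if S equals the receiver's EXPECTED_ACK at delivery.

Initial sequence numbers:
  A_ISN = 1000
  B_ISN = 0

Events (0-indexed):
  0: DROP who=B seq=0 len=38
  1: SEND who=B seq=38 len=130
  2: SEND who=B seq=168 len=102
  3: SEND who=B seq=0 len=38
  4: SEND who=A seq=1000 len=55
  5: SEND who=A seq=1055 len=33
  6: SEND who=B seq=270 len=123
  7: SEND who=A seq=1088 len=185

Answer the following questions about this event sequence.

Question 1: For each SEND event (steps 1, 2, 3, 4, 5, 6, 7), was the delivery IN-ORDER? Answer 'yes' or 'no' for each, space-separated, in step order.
Step 1: SEND seq=38 -> out-of-order
Step 2: SEND seq=168 -> out-of-order
Step 3: SEND seq=0 -> in-order
Step 4: SEND seq=1000 -> in-order
Step 5: SEND seq=1055 -> in-order
Step 6: SEND seq=270 -> in-order
Step 7: SEND seq=1088 -> in-order

Answer: no no yes yes yes yes yes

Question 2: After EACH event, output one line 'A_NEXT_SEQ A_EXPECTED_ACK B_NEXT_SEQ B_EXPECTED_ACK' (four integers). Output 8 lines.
1000 0 38 1000
1000 0 168 1000
1000 0 270 1000
1000 270 270 1000
1055 270 270 1055
1088 270 270 1088
1088 393 393 1088
1273 393 393 1273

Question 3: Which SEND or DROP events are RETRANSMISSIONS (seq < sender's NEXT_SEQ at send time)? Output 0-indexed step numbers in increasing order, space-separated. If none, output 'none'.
Answer: 3

Derivation:
Step 0: DROP seq=0 -> fresh
Step 1: SEND seq=38 -> fresh
Step 2: SEND seq=168 -> fresh
Step 3: SEND seq=0 -> retransmit
Step 4: SEND seq=1000 -> fresh
Step 5: SEND seq=1055 -> fresh
Step 6: SEND seq=270 -> fresh
Step 7: SEND seq=1088 -> fresh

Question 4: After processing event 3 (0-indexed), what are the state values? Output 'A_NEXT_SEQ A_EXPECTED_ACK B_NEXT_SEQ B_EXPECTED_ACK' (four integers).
After event 0: A_seq=1000 A_ack=0 B_seq=38 B_ack=1000
After event 1: A_seq=1000 A_ack=0 B_seq=168 B_ack=1000
After event 2: A_seq=1000 A_ack=0 B_seq=270 B_ack=1000
After event 3: A_seq=1000 A_ack=270 B_seq=270 B_ack=1000

1000 270 270 1000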